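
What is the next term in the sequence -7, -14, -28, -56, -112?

Ratios: -14 / -7 = 2.0
This is a geometric sequence with common ratio r = 2.
Next term = -112 * 2 = -224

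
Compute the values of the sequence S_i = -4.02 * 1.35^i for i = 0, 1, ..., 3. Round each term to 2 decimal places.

This is a geometric sequence.
i=0: S_0 = -4.02 * 1.35^0 = -4.02
i=1: S_1 = -4.02 * 1.35^1 ≈ -5.43
i=2: S_2 = -4.02 * 1.35^2 ≈ -7.33
i=3: S_3 = -4.02 * 1.35^3 ≈ -9.89
The first 4 terms are: [-4.02, -5.43, -7.33, -9.89]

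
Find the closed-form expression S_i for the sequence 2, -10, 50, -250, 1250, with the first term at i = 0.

Check ratios: -10 / 2 = -5.0
Common ratio r = -5.
First term a = 2.
Formula: S_i = 2 * (-5)^i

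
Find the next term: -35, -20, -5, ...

Differences: -20 - -35 = 15
This is an arithmetic sequence with common difference d = 15.
Next term = -5 + 15 = 10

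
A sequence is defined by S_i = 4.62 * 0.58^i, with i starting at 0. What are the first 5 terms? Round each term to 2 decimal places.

This is a geometric sequence.
i=0: S_0 = 4.62 * 0.58^0 = 4.62
i=1: S_1 = 4.62 * 0.58^1 ≈ 2.68
i=2: S_2 = 4.62 * 0.58^2 ≈ 1.55
i=3: S_3 = 4.62 * 0.58^3 ≈ 0.9
i=4: S_4 = 4.62 * 0.58^4 ≈ 0.52
The first 5 terms are: [4.62, 2.68, 1.55, 0.9, 0.52]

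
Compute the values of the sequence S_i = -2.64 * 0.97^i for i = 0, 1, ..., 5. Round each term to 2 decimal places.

This is a geometric sequence.
i=0: S_0 = -2.64 * 0.97^0 = -2.64
i=1: S_1 = -2.64 * 0.97^1 ≈ -2.56
i=2: S_2 = -2.64 * 0.97^2 ≈ -2.48
i=3: S_3 = -2.64 * 0.97^3 ≈ -2.41
i=4: S_4 = -2.64 * 0.97^4 ≈ -2.34
i=5: S_5 = -2.64 * 0.97^5 ≈ -2.27
The first 6 terms are: [-2.64, -2.56, -2.48, -2.41, -2.34, -2.27]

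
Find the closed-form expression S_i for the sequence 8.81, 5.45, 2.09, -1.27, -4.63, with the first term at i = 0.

Check differences: 5.45 - 8.81 = -3.36
2.09 - 5.45 = -3.36
Common difference d = -3.36.
First term a = 8.81.
Formula: S_i = 8.81 - 3.36*i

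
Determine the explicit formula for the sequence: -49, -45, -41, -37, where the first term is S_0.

Check differences: -45 - -49 = 4
-41 - -45 = 4
Common difference d = 4.
First term a = -49.
Formula: S_i = -49 + 4*i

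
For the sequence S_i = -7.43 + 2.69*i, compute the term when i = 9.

S_9 = -7.43 + 2.69*9 = -7.43 + 24.21 = 16.78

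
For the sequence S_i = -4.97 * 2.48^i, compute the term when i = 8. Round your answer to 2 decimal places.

S_8 = -4.97 * 2.48^8 ≈ -4.97 * 1430.9137 ≈ -7111.64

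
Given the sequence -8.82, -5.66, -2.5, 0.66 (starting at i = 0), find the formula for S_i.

Check differences: -5.66 - -8.82 = 3.16
-2.5 - -5.66 = 3.16
Common difference d = 3.16.
First term a = -8.82.
Formula: S_i = -8.82 + 3.16*i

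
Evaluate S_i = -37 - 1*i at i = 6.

S_6 = -37 + -1*6 = -37 + -6 = -43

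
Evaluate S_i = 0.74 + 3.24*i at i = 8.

S_8 = 0.74 + 3.24*8 = 0.74 + 25.92 = 26.66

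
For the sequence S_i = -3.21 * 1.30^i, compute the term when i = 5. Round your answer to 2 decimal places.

S_5 = -3.21 * 1.3^5 ≈ -3.21 * 3.7129 ≈ -11.92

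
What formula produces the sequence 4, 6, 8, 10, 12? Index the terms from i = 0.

Check differences: 6 - 4 = 2
8 - 6 = 2
Common difference d = 2.
First term a = 4.
Formula: S_i = 4 + 2*i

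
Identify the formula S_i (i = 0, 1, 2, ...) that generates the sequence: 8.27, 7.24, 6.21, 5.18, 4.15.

Check differences: 7.24 - 8.27 = -1.03
6.21 - 7.24 = -1.03
Common difference d = -1.03.
First term a = 8.27.
Formula: S_i = 8.27 - 1.03*i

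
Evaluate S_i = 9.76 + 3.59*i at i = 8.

S_8 = 9.76 + 3.59*8 = 9.76 + 28.72 = 38.48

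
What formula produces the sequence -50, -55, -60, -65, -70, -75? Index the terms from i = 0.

Check differences: -55 - -50 = -5
-60 - -55 = -5
Common difference d = -5.
First term a = -50.
Formula: S_i = -50 - 5*i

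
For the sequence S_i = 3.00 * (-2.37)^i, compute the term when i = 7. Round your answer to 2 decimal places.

S_7 = 3.0 * (-2.37)^7 ≈ 3.0 * -419.9895 ≈ -1259.97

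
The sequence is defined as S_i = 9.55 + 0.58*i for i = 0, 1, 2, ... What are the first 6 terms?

This is an arithmetic sequence.
i=0: S_0 = 9.55 + 0.58*0 = 9.55
i=1: S_1 = 9.55 + 0.58*1 = 10.13
i=2: S_2 = 9.55 + 0.58*2 = 10.71
i=3: S_3 = 9.55 + 0.58*3 = 11.29
i=4: S_4 = 9.55 + 0.58*4 = 11.87
i=5: S_5 = 9.55 + 0.58*5 = 12.45
The first 6 terms are: [9.55, 10.13, 10.71, 11.29, 11.87, 12.45]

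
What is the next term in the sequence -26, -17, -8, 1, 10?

Differences: -17 - -26 = 9
This is an arithmetic sequence with common difference d = 9.
Next term = 10 + 9 = 19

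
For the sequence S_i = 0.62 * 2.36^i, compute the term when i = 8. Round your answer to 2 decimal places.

S_8 = 0.62 * 2.36^8 ≈ 0.62 * 962.268 ≈ 596.61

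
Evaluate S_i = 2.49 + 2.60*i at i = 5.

S_5 = 2.49 + 2.6*5 = 2.49 + 13.0 = 15.49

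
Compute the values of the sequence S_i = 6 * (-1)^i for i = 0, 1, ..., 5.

This is a geometric sequence.
i=0: S_0 = 6 * (-1)^0 = 6
i=1: S_1 = 6 * (-1)^1 = -6
i=2: S_2 = 6 * (-1)^2 = 6
i=3: S_3 = 6 * (-1)^3 = -6
i=4: S_4 = 6 * (-1)^4 = 6
i=5: S_5 = 6 * (-1)^5 = -6
The first 6 terms are: [6, -6, 6, -6, 6, -6]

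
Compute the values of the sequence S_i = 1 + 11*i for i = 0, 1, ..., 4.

This is an arithmetic sequence.
i=0: S_0 = 1 + 11*0 = 1
i=1: S_1 = 1 + 11*1 = 12
i=2: S_2 = 1 + 11*2 = 23
i=3: S_3 = 1 + 11*3 = 34
i=4: S_4 = 1 + 11*4 = 45
The first 5 terms are: [1, 12, 23, 34, 45]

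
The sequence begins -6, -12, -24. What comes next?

Ratios: -12 / -6 = 2.0
This is a geometric sequence with common ratio r = 2.
Next term = -24 * 2 = -48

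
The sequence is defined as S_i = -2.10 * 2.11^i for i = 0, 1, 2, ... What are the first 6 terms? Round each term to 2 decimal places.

This is a geometric sequence.
i=0: S_0 = -2.1 * 2.11^0 = -2.1
i=1: S_1 = -2.1 * 2.11^1 ≈ -4.43
i=2: S_2 = -2.1 * 2.11^2 ≈ -9.35
i=3: S_3 = -2.1 * 2.11^3 ≈ -19.73
i=4: S_4 = -2.1 * 2.11^4 ≈ -41.62
i=5: S_5 = -2.1 * 2.11^5 ≈ -87.83
The first 6 terms are: [-2.1, -4.43, -9.35, -19.73, -41.62, -87.83]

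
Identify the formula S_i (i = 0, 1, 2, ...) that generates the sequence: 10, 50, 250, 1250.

Check ratios: 50 / 10 = 5.0
Common ratio r = 5.
First term a = 10.
Formula: S_i = 10 * 5^i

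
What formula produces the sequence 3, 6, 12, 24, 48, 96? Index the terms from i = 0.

Check ratios: 6 / 3 = 2.0
Common ratio r = 2.
First term a = 3.
Formula: S_i = 3 * 2^i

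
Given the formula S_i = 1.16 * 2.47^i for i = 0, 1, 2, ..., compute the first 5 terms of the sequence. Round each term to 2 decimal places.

This is a geometric sequence.
i=0: S_0 = 1.16 * 2.47^0 = 1.16
i=1: S_1 = 1.16 * 2.47^1 ≈ 2.87
i=2: S_2 = 1.16 * 2.47^2 ≈ 7.08
i=3: S_3 = 1.16 * 2.47^3 ≈ 17.48
i=4: S_4 = 1.16 * 2.47^4 ≈ 43.18
The first 5 terms are: [1.16, 2.87, 7.08, 17.48, 43.18]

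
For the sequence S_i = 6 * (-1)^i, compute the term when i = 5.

S_5 = 6 * (-1)^5 = 6 * -1 = -6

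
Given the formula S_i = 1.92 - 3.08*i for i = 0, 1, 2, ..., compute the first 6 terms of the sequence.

This is an arithmetic sequence.
i=0: S_0 = 1.92 + -3.08*0 = 1.92
i=1: S_1 = 1.92 + -3.08*1 = -1.16
i=2: S_2 = 1.92 + -3.08*2 = -4.24
i=3: S_3 = 1.92 + -3.08*3 = -7.32
i=4: S_4 = 1.92 + -3.08*4 = -10.4
i=5: S_5 = 1.92 + -3.08*5 = -13.48
The first 6 terms are: [1.92, -1.16, -4.24, -7.32, -10.4, -13.48]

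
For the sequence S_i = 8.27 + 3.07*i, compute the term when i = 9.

S_9 = 8.27 + 3.07*9 = 8.27 + 27.63 = 35.9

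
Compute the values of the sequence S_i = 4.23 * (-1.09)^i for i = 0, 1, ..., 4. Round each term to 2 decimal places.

This is a geometric sequence.
i=0: S_0 = 4.23 * (-1.09)^0 = 4.23
i=1: S_1 = 4.23 * (-1.09)^1 ≈ -4.61
i=2: S_2 = 4.23 * (-1.09)^2 ≈ 5.03
i=3: S_3 = 4.23 * (-1.09)^3 ≈ -5.48
i=4: S_4 = 4.23 * (-1.09)^4 ≈ 5.97
The first 5 terms are: [4.23, -4.61, 5.03, -5.48, 5.97]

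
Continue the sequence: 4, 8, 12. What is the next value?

Differences: 8 - 4 = 4
This is an arithmetic sequence with common difference d = 4.
Next term = 12 + 4 = 16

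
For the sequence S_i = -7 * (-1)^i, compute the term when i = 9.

S_9 = -7 * (-1)^9 = -7 * -1 = 7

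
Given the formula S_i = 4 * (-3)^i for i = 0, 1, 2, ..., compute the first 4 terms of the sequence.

This is a geometric sequence.
i=0: S_0 = 4 * (-3)^0 = 4
i=1: S_1 = 4 * (-3)^1 = -12
i=2: S_2 = 4 * (-3)^2 = 36
i=3: S_3 = 4 * (-3)^3 = -108
The first 4 terms are: [4, -12, 36, -108]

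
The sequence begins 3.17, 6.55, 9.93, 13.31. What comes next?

Differences: 6.55 - 3.17 = 3.38
This is an arithmetic sequence with common difference d = 3.38.
Next term = 13.31 + 3.38 = 16.69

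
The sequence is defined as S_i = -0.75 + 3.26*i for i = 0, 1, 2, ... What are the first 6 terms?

This is an arithmetic sequence.
i=0: S_0 = -0.75 + 3.26*0 = -0.75
i=1: S_1 = -0.75 + 3.26*1 = 2.51
i=2: S_2 = -0.75 + 3.26*2 = 5.77
i=3: S_3 = -0.75 + 3.26*3 = 9.03
i=4: S_4 = -0.75 + 3.26*4 = 12.29
i=5: S_5 = -0.75 + 3.26*5 = 15.55
The first 6 terms are: [-0.75, 2.51, 5.77, 9.03, 12.29, 15.55]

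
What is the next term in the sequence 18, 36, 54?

Differences: 36 - 18 = 18
This is an arithmetic sequence with common difference d = 18.
Next term = 54 + 18 = 72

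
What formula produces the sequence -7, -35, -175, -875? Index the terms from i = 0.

Check ratios: -35 / -7 = 5.0
Common ratio r = 5.
First term a = -7.
Formula: S_i = -7 * 5^i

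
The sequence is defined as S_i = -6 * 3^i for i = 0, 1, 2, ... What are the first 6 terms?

This is a geometric sequence.
i=0: S_0 = -6 * 3^0 = -6
i=1: S_1 = -6 * 3^1 = -18
i=2: S_2 = -6 * 3^2 = -54
i=3: S_3 = -6 * 3^3 = -162
i=4: S_4 = -6 * 3^4 = -486
i=5: S_5 = -6 * 3^5 = -1458
The first 6 terms are: [-6, -18, -54, -162, -486, -1458]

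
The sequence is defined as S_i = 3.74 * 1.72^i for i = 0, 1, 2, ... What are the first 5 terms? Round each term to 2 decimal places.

This is a geometric sequence.
i=0: S_0 = 3.74 * 1.72^0 = 3.74
i=1: S_1 = 3.74 * 1.72^1 ≈ 6.43
i=2: S_2 = 3.74 * 1.72^2 ≈ 11.06
i=3: S_3 = 3.74 * 1.72^3 ≈ 19.03
i=4: S_4 = 3.74 * 1.72^4 ≈ 32.73
The first 5 terms are: [3.74, 6.43, 11.06, 19.03, 32.73]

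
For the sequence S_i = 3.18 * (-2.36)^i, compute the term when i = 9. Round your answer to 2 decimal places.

S_9 = 3.18 * (-2.36)^9 ≈ 3.18 * -2270.9524 ≈ -7221.63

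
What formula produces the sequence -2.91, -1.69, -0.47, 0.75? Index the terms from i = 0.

Check differences: -1.69 - -2.91 = 1.22
-0.47 - -1.69 = 1.22
Common difference d = 1.22.
First term a = -2.91.
Formula: S_i = -2.91 + 1.22*i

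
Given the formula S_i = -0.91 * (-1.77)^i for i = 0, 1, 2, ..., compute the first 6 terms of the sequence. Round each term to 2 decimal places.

This is a geometric sequence.
i=0: S_0 = -0.91 * (-1.77)^0 = -0.91
i=1: S_1 = -0.91 * (-1.77)^1 ≈ 1.61
i=2: S_2 = -0.91 * (-1.77)^2 ≈ -2.85
i=3: S_3 = -0.91 * (-1.77)^3 ≈ 5.05
i=4: S_4 = -0.91 * (-1.77)^4 ≈ -8.93
i=5: S_5 = -0.91 * (-1.77)^5 ≈ 15.81
The first 6 terms are: [-0.91, 1.61, -2.85, 5.05, -8.93, 15.81]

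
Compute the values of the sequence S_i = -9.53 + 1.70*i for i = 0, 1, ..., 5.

This is an arithmetic sequence.
i=0: S_0 = -9.53 + 1.7*0 = -9.53
i=1: S_1 = -9.53 + 1.7*1 = -7.83
i=2: S_2 = -9.53 + 1.7*2 = -6.13
i=3: S_3 = -9.53 + 1.7*3 = -4.43
i=4: S_4 = -9.53 + 1.7*4 = -2.73
i=5: S_5 = -9.53 + 1.7*5 = -1.03
The first 6 terms are: [-9.53, -7.83, -6.13, -4.43, -2.73, -1.03]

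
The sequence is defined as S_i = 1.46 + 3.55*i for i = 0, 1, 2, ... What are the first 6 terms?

This is an arithmetic sequence.
i=0: S_0 = 1.46 + 3.55*0 = 1.46
i=1: S_1 = 1.46 + 3.55*1 = 5.01
i=2: S_2 = 1.46 + 3.55*2 = 8.56
i=3: S_3 = 1.46 + 3.55*3 = 12.11
i=4: S_4 = 1.46 + 3.55*4 = 15.66
i=5: S_5 = 1.46 + 3.55*5 = 19.21
The first 6 terms are: [1.46, 5.01, 8.56, 12.11, 15.66, 19.21]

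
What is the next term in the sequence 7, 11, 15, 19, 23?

Differences: 11 - 7 = 4
This is an arithmetic sequence with common difference d = 4.
Next term = 23 + 4 = 27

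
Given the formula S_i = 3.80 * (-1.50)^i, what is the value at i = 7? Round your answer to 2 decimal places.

S_7 = 3.8 * (-1.5)^7 ≈ 3.8 * -17.0859 ≈ -64.93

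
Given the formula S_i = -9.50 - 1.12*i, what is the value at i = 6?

S_6 = -9.5 + -1.12*6 = -9.5 + -6.72 = -16.22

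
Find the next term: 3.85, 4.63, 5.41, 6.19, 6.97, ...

Differences: 4.63 - 3.85 = 0.78
This is an arithmetic sequence with common difference d = 0.78.
Next term = 6.97 + 0.78 = 7.75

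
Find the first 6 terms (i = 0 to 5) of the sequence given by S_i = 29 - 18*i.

This is an arithmetic sequence.
i=0: S_0 = 29 + -18*0 = 29
i=1: S_1 = 29 + -18*1 = 11
i=2: S_2 = 29 + -18*2 = -7
i=3: S_3 = 29 + -18*3 = -25
i=4: S_4 = 29 + -18*4 = -43
i=5: S_5 = 29 + -18*5 = -61
The first 6 terms are: [29, 11, -7, -25, -43, -61]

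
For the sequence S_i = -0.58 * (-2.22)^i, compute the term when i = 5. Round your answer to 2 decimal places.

S_5 = -0.58 * (-2.22)^5 ≈ -0.58 * -53.9219 ≈ 31.27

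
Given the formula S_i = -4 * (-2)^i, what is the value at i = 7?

S_7 = -4 * (-2)^7 = -4 * -128 = 512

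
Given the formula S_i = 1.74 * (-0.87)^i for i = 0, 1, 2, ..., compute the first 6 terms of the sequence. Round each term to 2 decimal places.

This is a geometric sequence.
i=0: S_0 = 1.74 * (-0.87)^0 = 1.74
i=1: S_1 = 1.74 * (-0.87)^1 ≈ -1.51
i=2: S_2 = 1.74 * (-0.87)^2 ≈ 1.32
i=3: S_3 = 1.74 * (-0.87)^3 ≈ -1.15
i=4: S_4 = 1.74 * (-0.87)^4 ≈ 1.0
i=5: S_5 = 1.74 * (-0.87)^5 ≈ -0.87
The first 6 terms are: [1.74, -1.51, 1.32, -1.15, 1.0, -0.87]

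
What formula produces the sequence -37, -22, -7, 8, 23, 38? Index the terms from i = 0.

Check differences: -22 - -37 = 15
-7 - -22 = 15
Common difference d = 15.
First term a = -37.
Formula: S_i = -37 + 15*i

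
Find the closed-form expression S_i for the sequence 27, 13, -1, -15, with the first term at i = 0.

Check differences: 13 - 27 = -14
-1 - 13 = -14
Common difference d = -14.
First term a = 27.
Formula: S_i = 27 - 14*i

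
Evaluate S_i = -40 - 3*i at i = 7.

S_7 = -40 + -3*7 = -40 + -21 = -61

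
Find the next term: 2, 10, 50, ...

Ratios: 10 / 2 = 5.0
This is a geometric sequence with common ratio r = 5.
Next term = 50 * 5 = 250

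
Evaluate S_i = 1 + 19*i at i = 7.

S_7 = 1 + 19*7 = 1 + 133 = 134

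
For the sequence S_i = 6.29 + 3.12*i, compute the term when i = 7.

S_7 = 6.29 + 3.12*7 = 6.29 + 21.84 = 28.13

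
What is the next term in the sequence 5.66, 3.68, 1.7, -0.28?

Differences: 3.68 - 5.66 = -1.98
This is an arithmetic sequence with common difference d = -1.98.
Next term = -0.28 + -1.98 = -2.26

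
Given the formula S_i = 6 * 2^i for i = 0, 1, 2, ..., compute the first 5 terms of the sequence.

This is a geometric sequence.
i=0: S_0 = 6 * 2^0 = 6
i=1: S_1 = 6 * 2^1 = 12
i=2: S_2 = 6 * 2^2 = 24
i=3: S_3 = 6 * 2^3 = 48
i=4: S_4 = 6 * 2^4 = 96
The first 5 terms are: [6, 12, 24, 48, 96]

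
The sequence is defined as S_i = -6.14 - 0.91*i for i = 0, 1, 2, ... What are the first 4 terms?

This is an arithmetic sequence.
i=0: S_0 = -6.14 + -0.91*0 = -6.14
i=1: S_1 = -6.14 + -0.91*1 = -7.05
i=2: S_2 = -6.14 + -0.91*2 = -7.96
i=3: S_3 = -6.14 + -0.91*3 = -8.87
The first 4 terms are: [-6.14, -7.05, -7.96, -8.87]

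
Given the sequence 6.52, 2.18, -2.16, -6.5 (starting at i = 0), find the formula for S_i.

Check differences: 2.18 - 6.52 = -4.34
-2.16 - 2.18 = -4.34
Common difference d = -4.34.
First term a = 6.52.
Formula: S_i = 6.52 - 4.34*i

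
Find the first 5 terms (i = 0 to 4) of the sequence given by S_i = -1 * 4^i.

This is a geometric sequence.
i=0: S_0 = -1 * 4^0 = -1
i=1: S_1 = -1 * 4^1 = -4
i=2: S_2 = -1 * 4^2 = -16
i=3: S_3 = -1 * 4^3 = -64
i=4: S_4 = -1 * 4^4 = -256
The first 5 terms are: [-1, -4, -16, -64, -256]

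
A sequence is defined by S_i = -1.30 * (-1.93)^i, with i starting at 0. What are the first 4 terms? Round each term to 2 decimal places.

This is a geometric sequence.
i=0: S_0 = -1.3 * (-1.93)^0 = -1.3
i=1: S_1 = -1.3 * (-1.93)^1 ≈ 2.51
i=2: S_2 = -1.3 * (-1.93)^2 ≈ -4.84
i=3: S_3 = -1.3 * (-1.93)^3 ≈ 9.35
The first 4 terms are: [-1.3, 2.51, -4.84, 9.35]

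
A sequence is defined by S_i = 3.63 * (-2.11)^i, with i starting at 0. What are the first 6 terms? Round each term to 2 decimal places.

This is a geometric sequence.
i=0: S_0 = 3.63 * (-2.11)^0 = 3.63
i=1: S_1 = 3.63 * (-2.11)^1 ≈ -7.66
i=2: S_2 = 3.63 * (-2.11)^2 ≈ 16.16
i=3: S_3 = 3.63 * (-2.11)^3 ≈ -34.1
i=4: S_4 = 3.63 * (-2.11)^4 ≈ 71.95
i=5: S_5 = 3.63 * (-2.11)^5 ≈ -151.82
The first 6 terms are: [3.63, -7.66, 16.16, -34.1, 71.95, -151.82]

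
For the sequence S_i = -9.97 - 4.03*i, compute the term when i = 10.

S_10 = -9.97 + -4.03*10 = -9.97 + -40.3 = -50.27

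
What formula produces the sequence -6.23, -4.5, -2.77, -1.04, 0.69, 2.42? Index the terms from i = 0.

Check differences: -4.5 - -6.23 = 1.73
-2.77 - -4.5 = 1.73
Common difference d = 1.73.
First term a = -6.23.
Formula: S_i = -6.23 + 1.73*i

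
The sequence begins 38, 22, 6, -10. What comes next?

Differences: 22 - 38 = -16
This is an arithmetic sequence with common difference d = -16.
Next term = -10 + -16 = -26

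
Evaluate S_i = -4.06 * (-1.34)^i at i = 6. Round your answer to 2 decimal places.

S_6 = -4.06 * (-1.34)^6 ≈ -4.06 * 5.7893 ≈ -23.5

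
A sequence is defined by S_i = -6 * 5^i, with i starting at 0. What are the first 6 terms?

This is a geometric sequence.
i=0: S_0 = -6 * 5^0 = -6
i=1: S_1 = -6 * 5^1 = -30
i=2: S_2 = -6 * 5^2 = -150
i=3: S_3 = -6 * 5^3 = -750
i=4: S_4 = -6 * 5^4 = -3750
i=5: S_5 = -6 * 5^5 = -18750
The first 6 terms are: [-6, -30, -150, -750, -3750, -18750]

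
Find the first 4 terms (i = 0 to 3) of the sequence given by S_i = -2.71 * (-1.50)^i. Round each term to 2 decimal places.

This is a geometric sequence.
i=0: S_0 = -2.71 * (-1.5)^0 = -2.71
i=1: S_1 = -2.71 * (-1.5)^1 ≈ 4.07
i=2: S_2 = -2.71 * (-1.5)^2 ≈ -6.1
i=3: S_3 = -2.71 * (-1.5)^3 ≈ 9.15
The first 4 terms are: [-2.71, 4.07, -6.1, 9.15]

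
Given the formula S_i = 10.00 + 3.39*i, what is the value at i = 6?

S_6 = 10.0 + 3.39*6 = 10.0 + 20.34 = 30.34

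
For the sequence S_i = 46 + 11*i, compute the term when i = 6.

S_6 = 46 + 11*6 = 46 + 66 = 112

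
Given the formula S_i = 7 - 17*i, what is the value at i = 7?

S_7 = 7 + -17*7 = 7 + -119 = -112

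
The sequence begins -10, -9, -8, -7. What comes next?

Differences: -9 - -10 = 1
This is an arithmetic sequence with common difference d = 1.
Next term = -7 + 1 = -6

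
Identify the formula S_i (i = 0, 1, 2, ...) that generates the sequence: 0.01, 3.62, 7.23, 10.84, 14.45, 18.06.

Check differences: 3.62 - 0.01 = 3.61
7.23 - 3.62 = 3.61
Common difference d = 3.61.
First term a = 0.01.
Formula: S_i = 0.01 + 3.61*i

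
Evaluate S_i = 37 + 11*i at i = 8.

S_8 = 37 + 11*8 = 37 + 88 = 125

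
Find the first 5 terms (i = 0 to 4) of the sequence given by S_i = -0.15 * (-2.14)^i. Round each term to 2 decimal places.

This is a geometric sequence.
i=0: S_0 = -0.15 * (-2.14)^0 = -0.15
i=1: S_1 = -0.15 * (-2.14)^1 ≈ 0.32
i=2: S_2 = -0.15 * (-2.14)^2 ≈ -0.69
i=3: S_3 = -0.15 * (-2.14)^3 ≈ 1.47
i=4: S_4 = -0.15 * (-2.14)^4 ≈ -3.15
The first 5 terms are: [-0.15, 0.32, -0.69, 1.47, -3.15]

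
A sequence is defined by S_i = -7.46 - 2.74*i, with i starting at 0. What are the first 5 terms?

This is an arithmetic sequence.
i=0: S_0 = -7.46 + -2.74*0 = -7.46
i=1: S_1 = -7.46 + -2.74*1 = -10.2
i=2: S_2 = -7.46 + -2.74*2 = -12.94
i=3: S_3 = -7.46 + -2.74*3 = -15.68
i=4: S_4 = -7.46 + -2.74*4 = -18.42
The first 5 terms are: [-7.46, -10.2, -12.94, -15.68, -18.42]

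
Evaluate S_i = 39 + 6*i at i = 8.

S_8 = 39 + 6*8 = 39 + 48 = 87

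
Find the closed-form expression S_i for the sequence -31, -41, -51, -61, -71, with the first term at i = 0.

Check differences: -41 - -31 = -10
-51 - -41 = -10
Common difference d = -10.
First term a = -31.
Formula: S_i = -31 - 10*i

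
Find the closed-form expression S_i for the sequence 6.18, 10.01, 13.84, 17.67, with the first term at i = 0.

Check differences: 10.01 - 6.18 = 3.83
13.84 - 10.01 = 3.83
Common difference d = 3.83.
First term a = 6.18.
Formula: S_i = 6.18 + 3.83*i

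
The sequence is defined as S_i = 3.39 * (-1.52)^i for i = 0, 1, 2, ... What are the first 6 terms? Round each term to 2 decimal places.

This is a geometric sequence.
i=0: S_0 = 3.39 * (-1.52)^0 = 3.39
i=1: S_1 = 3.39 * (-1.52)^1 ≈ -5.15
i=2: S_2 = 3.39 * (-1.52)^2 ≈ 7.83
i=3: S_3 = 3.39 * (-1.52)^3 ≈ -11.91
i=4: S_4 = 3.39 * (-1.52)^4 ≈ 18.1
i=5: S_5 = 3.39 * (-1.52)^5 ≈ -27.51
The first 6 terms are: [3.39, -5.15, 7.83, -11.91, 18.1, -27.51]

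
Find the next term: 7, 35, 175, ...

Ratios: 35 / 7 = 5.0
This is a geometric sequence with common ratio r = 5.
Next term = 175 * 5 = 875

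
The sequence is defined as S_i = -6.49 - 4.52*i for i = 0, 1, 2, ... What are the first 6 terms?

This is an arithmetic sequence.
i=0: S_0 = -6.49 + -4.52*0 = -6.49
i=1: S_1 = -6.49 + -4.52*1 = -11.01
i=2: S_2 = -6.49 + -4.52*2 = -15.53
i=3: S_3 = -6.49 + -4.52*3 = -20.05
i=4: S_4 = -6.49 + -4.52*4 = -24.57
i=5: S_5 = -6.49 + -4.52*5 = -29.09
The first 6 terms are: [-6.49, -11.01, -15.53, -20.05, -24.57, -29.09]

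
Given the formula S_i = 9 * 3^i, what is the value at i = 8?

S_8 = 9 * 3^8 = 9 * 6561 = 59049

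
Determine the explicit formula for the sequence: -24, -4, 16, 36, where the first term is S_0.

Check differences: -4 - -24 = 20
16 - -4 = 20
Common difference d = 20.
First term a = -24.
Formula: S_i = -24 + 20*i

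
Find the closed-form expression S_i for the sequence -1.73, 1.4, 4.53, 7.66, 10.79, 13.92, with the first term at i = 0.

Check differences: 1.4 - -1.73 = 3.13
4.53 - 1.4 = 3.13
Common difference d = 3.13.
First term a = -1.73.
Formula: S_i = -1.73 + 3.13*i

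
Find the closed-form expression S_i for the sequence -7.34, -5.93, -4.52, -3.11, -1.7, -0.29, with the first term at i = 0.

Check differences: -5.93 - -7.34 = 1.41
-4.52 - -5.93 = 1.41
Common difference d = 1.41.
First term a = -7.34.
Formula: S_i = -7.34 + 1.41*i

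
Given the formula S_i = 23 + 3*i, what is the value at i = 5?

S_5 = 23 + 3*5 = 23 + 15 = 38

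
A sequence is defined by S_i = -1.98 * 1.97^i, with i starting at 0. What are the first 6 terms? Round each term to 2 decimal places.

This is a geometric sequence.
i=0: S_0 = -1.98 * 1.97^0 = -1.98
i=1: S_1 = -1.98 * 1.97^1 ≈ -3.9
i=2: S_2 = -1.98 * 1.97^2 ≈ -7.68
i=3: S_3 = -1.98 * 1.97^3 ≈ -15.14
i=4: S_4 = -1.98 * 1.97^4 ≈ -29.82
i=5: S_5 = -1.98 * 1.97^5 ≈ -58.75
The first 6 terms are: [-1.98, -3.9, -7.68, -15.14, -29.82, -58.75]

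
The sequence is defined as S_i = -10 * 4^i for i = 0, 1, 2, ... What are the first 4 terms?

This is a geometric sequence.
i=0: S_0 = -10 * 4^0 = -10
i=1: S_1 = -10 * 4^1 = -40
i=2: S_2 = -10 * 4^2 = -160
i=3: S_3 = -10 * 4^3 = -640
The first 4 terms are: [-10, -40, -160, -640]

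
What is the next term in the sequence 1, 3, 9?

Ratios: 3 / 1 = 3.0
This is a geometric sequence with common ratio r = 3.
Next term = 9 * 3 = 27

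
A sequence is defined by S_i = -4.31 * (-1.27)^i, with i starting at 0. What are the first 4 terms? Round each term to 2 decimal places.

This is a geometric sequence.
i=0: S_0 = -4.31 * (-1.27)^0 = -4.31
i=1: S_1 = -4.31 * (-1.27)^1 ≈ 5.47
i=2: S_2 = -4.31 * (-1.27)^2 ≈ -6.95
i=3: S_3 = -4.31 * (-1.27)^3 ≈ 8.83
The first 4 terms are: [-4.31, 5.47, -6.95, 8.83]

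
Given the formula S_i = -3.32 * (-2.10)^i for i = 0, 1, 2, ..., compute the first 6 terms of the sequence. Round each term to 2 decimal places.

This is a geometric sequence.
i=0: S_0 = -3.32 * (-2.1)^0 = -3.32
i=1: S_1 = -3.32 * (-2.1)^1 ≈ 6.97
i=2: S_2 = -3.32 * (-2.1)^2 ≈ -14.64
i=3: S_3 = -3.32 * (-2.1)^3 ≈ 30.75
i=4: S_4 = -3.32 * (-2.1)^4 ≈ -64.57
i=5: S_5 = -3.32 * (-2.1)^5 ≈ 135.59
The first 6 terms are: [-3.32, 6.97, -14.64, 30.75, -64.57, 135.59]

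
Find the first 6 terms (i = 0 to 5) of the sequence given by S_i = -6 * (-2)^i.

This is a geometric sequence.
i=0: S_0 = -6 * (-2)^0 = -6
i=1: S_1 = -6 * (-2)^1 = 12
i=2: S_2 = -6 * (-2)^2 = -24
i=3: S_3 = -6 * (-2)^3 = 48
i=4: S_4 = -6 * (-2)^4 = -96
i=5: S_5 = -6 * (-2)^5 = 192
The first 6 terms are: [-6, 12, -24, 48, -96, 192]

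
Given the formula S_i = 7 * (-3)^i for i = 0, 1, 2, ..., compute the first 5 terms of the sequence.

This is a geometric sequence.
i=0: S_0 = 7 * (-3)^0 = 7
i=1: S_1 = 7 * (-3)^1 = -21
i=2: S_2 = 7 * (-3)^2 = 63
i=3: S_3 = 7 * (-3)^3 = -189
i=4: S_4 = 7 * (-3)^4 = 567
The first 5 terms are: [7, -21, 63, -189, 567]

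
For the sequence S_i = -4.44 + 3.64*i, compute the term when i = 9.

S_9 = -4.44 + 3.64*9 = -4.44 + 32.76 = 28.32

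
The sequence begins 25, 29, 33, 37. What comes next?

Differences: 29 - 25 = 4
This is an arithmetic sequence with common difference d = 4.
Next term = 37 + 4 = 41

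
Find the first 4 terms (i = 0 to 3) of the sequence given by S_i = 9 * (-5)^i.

This is a geometric sequence.
i=0: S_0 = 9 * (-5)^0 = 9
i=1: S_1 = 9 * (-5)^1 = -45
i=2: S_2 = 9 * (-5)^2 = 225
i=3: S_3 = 9 * (-5)^3 = -1125
The first 4 terms are: [9, -45, 225, -1125]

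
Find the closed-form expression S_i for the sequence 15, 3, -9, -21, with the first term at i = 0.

Check differences: 3 - 15 = -12
-9 - 3 = -12
Common difference d = -12.
First term a = 15.
Formula: S_i = 15 - 12*i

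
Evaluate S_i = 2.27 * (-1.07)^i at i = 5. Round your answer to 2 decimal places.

S_5 = 2.27 * (-1.07)^5 ≈ 2.27 * -1.4026 ≈ -3.18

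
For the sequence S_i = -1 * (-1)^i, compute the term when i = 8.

S_8 = -1 * (-1)^8 = -1 * 1 = -1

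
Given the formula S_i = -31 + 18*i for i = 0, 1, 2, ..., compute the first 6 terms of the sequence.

This is an arithmetic sequence.
i=0: S_0 = -31 + 18*0 = -31
i=1: S_1 = -31 + 18*1 = -13
i=2: S_2 = -31 + 18*2 = 5
i=3: S_3 = -31 + 18*3 = 23
i=4: S_4 = -31 + 18*4 = 41
i=5: S_5 = -31 + 18*5 = 59
The first 6 terms are: [-31, -13, 5, 23, 41, 59]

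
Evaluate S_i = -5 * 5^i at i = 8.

S_8 = -5 * 5^8 = -5 * 390625 = -1953125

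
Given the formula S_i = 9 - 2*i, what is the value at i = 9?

S_9 = 9 + -2*9 = 9 + -18 = -9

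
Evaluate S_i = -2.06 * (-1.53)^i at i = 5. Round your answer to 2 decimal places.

S_5 = -2.06 * (-1.53)^5 ≈ -2.06 * -8.3841 ≈ 17.27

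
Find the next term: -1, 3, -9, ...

Ratios: 3 / -1 = -3.0
This is a geometric sequence with common ratio r = -3.
Next term = -9 * -3 = 27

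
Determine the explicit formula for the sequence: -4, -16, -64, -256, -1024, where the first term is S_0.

Check ratios: -16 / -4 = 4.0
Common ratio r = 4.
First term a = -4.
Formula: S_i = -4 * 4^i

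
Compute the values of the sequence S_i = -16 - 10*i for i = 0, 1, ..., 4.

This is an arithmetic sequence.
i=0: S_0 = -16 + -10*0 = -16
i=1: S_1 = -16 + -10*1 = -26
i=2: S_2 = -16 + -10*2 = -36
i=3: S_3 = -16 + -10*3 = -46
i=4: S_4 = -16 + -10*4 = -56
The first 5 terms are: [-16, -26, -36, -46, -56]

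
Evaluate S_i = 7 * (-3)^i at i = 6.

S_6 = 7 * (-3)^6 = 7 * 729 = 5103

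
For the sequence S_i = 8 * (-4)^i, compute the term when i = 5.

S_5 = 8 * (-4)^5 = 8 * -1024 = -8192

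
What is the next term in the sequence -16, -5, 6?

Differences: -5 - -16 = 11
This is an arithmetic sequence with common difference d = 11.
Next term = 6 + 11 = 17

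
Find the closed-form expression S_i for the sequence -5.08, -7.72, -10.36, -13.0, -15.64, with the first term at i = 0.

Check differences: -7.72 - -5.08 = -2.64
-10.36 - -7.72 = -2.64
Common difference d = -2.64.
First term a = -5.08.
Formula: S_i = -5.08 - 2.64*i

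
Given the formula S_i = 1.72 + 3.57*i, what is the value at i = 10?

S_10 = 1.72 + 3.57*10 = 1.72 + 35.7 = 37.42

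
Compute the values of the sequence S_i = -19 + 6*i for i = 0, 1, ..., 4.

This is an arithmetic sequence.
i=0: S_0 = -19 + 6*0 = -19
i=1: S_1 = -19 + 6*1 = -13
i=2: S_2 = -19 + 6*2 = -7
i=3: S_3 = -19 + 6*3 = -1
i=4: S_4 = -19 + 6*4 = 5
The first 5 terms are: [-19, -13, -7, -1, 5]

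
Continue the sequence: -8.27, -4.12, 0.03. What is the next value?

Differences: -4.12 - -8.27 = 4.15
This is an arithmetic sequence with common difference d = 4.15.
Next term = 0.03 + 4.15 = 4.18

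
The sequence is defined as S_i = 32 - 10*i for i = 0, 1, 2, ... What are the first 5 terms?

This is an arithmetic sequence.
i=0: S_0 = 32 + -10*0 = 32
i=1: S_1 = 32 + -10*1 = 22
i=2: S_2 = 32 + -10*2 = 12
i=3: S_3 = 32 + -10*3 = 2
i=4: S_4 = 32 + -10*4 = -8
The first 5 terms are: [32, 22, 12, 2, -8]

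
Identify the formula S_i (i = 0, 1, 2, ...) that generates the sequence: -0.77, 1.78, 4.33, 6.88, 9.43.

Check differences: 1.78 - -0.77 = 2.55
4.33 - 1.78 = 2.55
Common difference d = 2.55.
First term a = -0.77.
Formula: S_i = -0.77 + 2.55*i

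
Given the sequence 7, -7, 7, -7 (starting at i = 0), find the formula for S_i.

Check ratios: -7 / 7 = -1.0
Common ratio r = -1.
First term a = 7.
Formula: S_i = 7 * (-1)^i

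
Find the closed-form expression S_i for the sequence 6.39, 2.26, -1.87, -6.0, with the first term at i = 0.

Check differences: 2.26 - 6.39 = -4.13
-1.87 - 2.26 = -4.13
Common difference d = -4.13.
First term a = 6.39.
Formula: S_i = 6.39 - 4.13*i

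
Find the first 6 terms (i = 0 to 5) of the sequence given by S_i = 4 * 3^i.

This is a geometric sequence.
i=0: S_0 = 4 * 3^0 = 4
i=1: S_1 = 4 * 3^1 = 12
i=2: S_2 = 4 * 3^2 = 36
i=3: S_3 = 4 * 3^3 = 108
i=4: S_4 = 4 * 3^4 = 324
i=5: S_5 = 4 * 3^5 = 972
The first 6 terms are: [4, 12, 36, 108, 324, 972]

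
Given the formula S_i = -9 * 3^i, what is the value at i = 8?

S_8 = -9 * 3^8 = -9 * 6561 = -59049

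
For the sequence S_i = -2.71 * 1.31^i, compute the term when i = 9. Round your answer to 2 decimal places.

S_9 = -2.71 * 1.31^9 ≈ -2.71 * 11.3617 ≈ -30.79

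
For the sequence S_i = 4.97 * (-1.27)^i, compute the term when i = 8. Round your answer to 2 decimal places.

S_8 = 4.97 * (-1.27)^8 ≈ 4.97 * 6.7675 ≈ 33.63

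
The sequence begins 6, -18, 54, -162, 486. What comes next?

Ratios: -18 / 6 = -3.0
This is a geometric sequence with common ratio r = -3.
Next term = 486 * -3 = -1458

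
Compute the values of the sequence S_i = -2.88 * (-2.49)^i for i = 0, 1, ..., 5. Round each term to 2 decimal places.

This is a geometric sequence.
i=0: S_0 = -2.88 * (-2.49)^0 = -2.88
i=1: S_1 = -2.88 * (-2.49)^1 ≈ 7.17
i=2: S_2 = -2.88 * (-2.49)^2 ≈ -17.86
i=3: S_3 = -2.88 * (-2.49)^3 ≈ 44.46
i=4: S_4 = -2.88 * (-2.49)^4 ≈ -110.71
i=5: S_5 = -2.88 * (-2.49)^5 ≈ 275.67
The first 6 terms are: [-2.88, 7.17, -17.86, 44.46, -110.71, 275.67]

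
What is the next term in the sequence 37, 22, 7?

Differences: 22 - 37 = -15
This is an arithmetic sequence with common difference d = -15.
Next term = 7 + -15 = -8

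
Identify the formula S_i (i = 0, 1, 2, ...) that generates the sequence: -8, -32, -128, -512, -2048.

Check ratios: -32 / -8 = 4.0
Common ratio r = 4.
First term a = -8.
Formula: S_i = -8 * 4^i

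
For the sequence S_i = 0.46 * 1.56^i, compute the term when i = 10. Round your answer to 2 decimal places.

S_10 = 0.46 * 1.56^10 ≈ 0.46 * 85.3583 ≈ 39.26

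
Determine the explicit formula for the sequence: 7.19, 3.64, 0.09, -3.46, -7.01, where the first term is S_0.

Check differences: 3.64 - 7.19 = -3.55
0.09 - 3.64 = -3.55
Common difference d = -3.55.
First term a = 7.19.
Formula: S_i = 7.19 - 3.55*i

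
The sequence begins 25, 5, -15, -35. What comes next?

Differences: 5 - 25 = -20
This is an arithmetic sequence with common difference d = -20.
Next term = -35 + -20 = -55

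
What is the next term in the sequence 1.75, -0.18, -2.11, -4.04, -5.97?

Differences: -0.18 - 1.75 = -1.93
This is an arithmetic sequence with common difference d = -1.93.
Next term = -5.97 + -1.93 = -7.9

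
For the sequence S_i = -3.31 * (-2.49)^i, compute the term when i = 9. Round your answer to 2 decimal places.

S_9 = -3.31 * (-2.49)^9 ≈ -3.31 * -3679.545 ≈ 12179.29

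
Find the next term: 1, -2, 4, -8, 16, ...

Ratios: -2 / 1 = -2.0
This is a geometric sequence with common ratio r = -2.
Next term = 16 * -2 = -32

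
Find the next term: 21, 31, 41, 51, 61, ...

Differences: 31 - 21 = 10
This is an arithmetic sequence with common difference d = 10.
Next term = 61 + 10 = 71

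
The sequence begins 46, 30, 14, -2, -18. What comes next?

Differences: 30 - 46 = -16
This is an arithmetic sequence with common difference d = -16.
Next term = -18 + -16 = -34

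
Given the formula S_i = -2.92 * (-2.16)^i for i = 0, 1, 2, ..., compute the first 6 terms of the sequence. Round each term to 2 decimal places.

This is a geometric sequence.
i=0: S_0 = -2.92 * (-2.16)^0 = -2.92
i=1: S_1 = -2.92 * (-2.16)^1 ≈ 6.31
i=2: S_2 = -2.92 * (-2.16)^2 ≈ -13.62
i=3: S_3 = -2.92 * (-2.16)^3 ≈ 29.43
i=4: S_4 = -2.92 * (-2.16)^4 ≈ -63.56
i=5: S_5 = -2.92 * (-2.16)^5 ≈ 137.29
The first 6 terms are: [-2.92, 6.31, -13.62, 29.43, -63.56, 137.29]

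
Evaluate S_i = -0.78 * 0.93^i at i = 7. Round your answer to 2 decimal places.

S_7 = -0.78 * 0.93^7 ≈ -0.78 * 0.6017 ≈ -0.47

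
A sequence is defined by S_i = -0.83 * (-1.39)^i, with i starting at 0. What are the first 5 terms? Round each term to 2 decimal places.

This is a geometric sequence.
i=0: S_0 = -0.83 * (-1.39)^0 = -0.83
i=1: S_1 = -0.83 * (-1.39)^1 ≈ 1.15
i=2: S_2 = -0.83 * (-1.39)^2 ≈ -1.6
i=3: S_3 = -0.83 * (-1.39)^3 ≈ 2.23
i=4: S_4 = -0.83 * (-1.39)^4 ≈ -3.1
The first 5 terms are: [-0.83, 1.15, -1.6, 2.23, -3.1]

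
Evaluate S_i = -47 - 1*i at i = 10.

S_10 = -47 + -1*10 = -47 + -10 = -57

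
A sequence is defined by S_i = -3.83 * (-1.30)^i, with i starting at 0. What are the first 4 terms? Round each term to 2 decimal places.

This is a geometric sequence.
i=0: S_0 = -3.83 * (-1.3)^0 = -3.83
i=1: S_1 = -3.83 * (-1.3)^1 ≈ 4.98
i=2: S_2 = -3.83 * (-1.3)^2 ≈ -6.47
i=3: S_3 = -3.83 * (-1.3)^3 ≈ 8.41
The first 4 terms are: [-3.83, 4.98, -6.47, 8.41]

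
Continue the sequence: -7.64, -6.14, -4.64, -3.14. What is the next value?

Differences: -6.14 - -7.64 = 1.5
This is an arithmetic sequence with common difference d = 1.5.
Next term = -3.14 + 1.5 = -1.64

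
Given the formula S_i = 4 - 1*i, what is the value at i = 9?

S_9 = 4 + -1*9 = 4 + -9 = -5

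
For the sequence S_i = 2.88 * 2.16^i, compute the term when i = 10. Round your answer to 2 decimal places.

S_10 = 2.88 * 2.16^10 ≈ 2.88 * 2210.7392 ≈ 6366.93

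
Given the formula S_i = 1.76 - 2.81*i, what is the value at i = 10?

S_10 = 1.76 + -2.81*10 = 1.76 + -28.1 = -26.34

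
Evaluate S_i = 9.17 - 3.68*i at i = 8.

S_8 = 9.17 + -3.68*8 = 9.17 + -29.44 = -20.27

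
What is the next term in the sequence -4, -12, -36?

Ratios: -12 / -4 = 3.0
This is a geometric sequence with common ratio r = 3.
Next term = -36 * 3 = -108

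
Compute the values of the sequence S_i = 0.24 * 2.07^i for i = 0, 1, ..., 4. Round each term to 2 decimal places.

This is a geometric sequence.
i=0: S_0 = 0.24 * 2.07^0 = 0.24
i=1: S_1 = 0.24 * 2.07^1 ≈ 0.5
i=2: S_2 = 0.24 * 2.07^2 ≈ 1.03
i=3: S_3 = 0.24 * 2.07^3 ≈ 2.13
i=4: S_4 = 0.24 * 2.07^4 ≈ 4.41
The first 5 terms are: [0.24, 0.5, 1.03, 2.13, 4.41]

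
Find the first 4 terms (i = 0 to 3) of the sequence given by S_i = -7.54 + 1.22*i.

This is an arithmetic sequence.
i=0: S_0 = -7.54 + 1.22*0 = -7.54
i=1: S_1 = -7.54 + 1.22*1 = -6.32
i=2: S_2 = -7.54 + 1.22*2 = -5.1
i=3: S_3 = -7.54 + 1.22*3 = -3.88
The first 4 terms are: [-7.54, -6.32, -5.1, -3.88]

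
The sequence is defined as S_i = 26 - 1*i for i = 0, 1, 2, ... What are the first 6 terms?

This is an arithmetic sequence.
i=0: S_0 = 26 + -1*0 = 26
i=1: S_1 = 26 + -1*1 = 25
i=2: S_2 = 26 + -1*2 = 24
i=3: S_3 = 26 + -1*3 = 23
i=4: S_4 = 26 + -1*4 = 22
i=5: S_5 = 26 + -1*5 = 21
The first 6 terms are: [26, 25, 24, 23, 22, 21]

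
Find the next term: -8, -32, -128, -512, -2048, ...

Ratios: -32 / -8 = 4.0
This is a geometric sequence with common ratio r = 4.
Next term = -2048 * 4 = -8192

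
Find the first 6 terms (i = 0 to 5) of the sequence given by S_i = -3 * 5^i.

This is a geometric sequence.
i=0: S_0 = -3 * 5^0 = -3
i=1: S_1 = -3 * 5^1 = -15
i=2: S_2 = -3 * 5^2 = -75
i=3: S_3 = -3 * 5^3 = -375
i=4: S_4 = -3 * 5^4 = -1875
i=5: S_5 = -3 * 5^5 = -9375
The first 6 terms are: [-3, -15, -75, -375, -1875, -9375]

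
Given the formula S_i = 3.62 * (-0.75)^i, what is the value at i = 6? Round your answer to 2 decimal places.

S_6 = 3.62 * (-0.75)^6 ≈ 3.62 * 0.178 ≈ 0.64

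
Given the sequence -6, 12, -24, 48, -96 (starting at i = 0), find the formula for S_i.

Check ratios: 12 / -6 = -2.0
Common ratio r = -2.
First term a = -6.
Formula: S_i = -6 * (-2)^i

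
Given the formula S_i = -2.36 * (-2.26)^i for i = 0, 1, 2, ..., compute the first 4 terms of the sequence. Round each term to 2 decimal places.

This is a geometric sequence.
i=0: S_0 = -2.36 * (-2.26)^0 = -2.36
i=1: S_1 = -2.36 * (-2.26)^1 ≈ 5.33
i=2: S_2 = -2.36 * (-2.26)^2 ≈ -12.05
i=3: S_3 = -2.36 * (-2.26)^3 ≈ 27.24
The first 4 terms are: [-2.36, 5.33, -12.05, 27.24]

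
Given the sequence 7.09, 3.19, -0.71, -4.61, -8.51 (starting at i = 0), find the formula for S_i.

Check differences: 3.19 - 7.09 = -3.9
-0.71 - 3.19 = -3.9
Common difference d = -3.9.
First term a = 7.09.
Formula: S_i = 7.09 - 3.90*i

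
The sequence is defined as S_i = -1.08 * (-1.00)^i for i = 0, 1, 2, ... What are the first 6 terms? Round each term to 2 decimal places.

This is a geometric sequence.
i=0: S_0 = -1.08 * (-1.0)^0 = -1.08
i=1: S_1 = -1.08 * (-1.0)^1 = 1.08
i=2: S_2 = -1.08 * (-1.0)^2 = -1.08
i=3: S_3 = -1.08 * (-1.0)^3 = 1.08
i=4: S_4 = -1.08 * (-1.0)^4 = -1.08
i=5: S_5 = -1.08 * (-1.0)^5 = 1.08
The first 6 terms are: [-1.08, 1.08, -1.08, 1.08, -1.08, 1.08]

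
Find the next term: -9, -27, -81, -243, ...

Ratios: -27 / -9 = 3.0
This is a geometric sequence with common ratio r = 3.
Next term = -243 * 3 = -729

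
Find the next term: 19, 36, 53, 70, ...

Differences: 36 - 19 = 17
This is an arithmetic sequence with common difference d = 17.
Next term = 70 + 17 = 87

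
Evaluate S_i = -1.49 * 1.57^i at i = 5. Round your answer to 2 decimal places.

S_5 = -1.49 * 1.57^5 ≈ -1.49 * 9.5389 ≈ -14.21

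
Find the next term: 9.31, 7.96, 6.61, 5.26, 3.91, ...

Differences: 7.96 - 9.31 = -1.35
This is an arithmetic sequence with common difference d = -1.35.
Next term = 3.91 + -1.35 = 2.56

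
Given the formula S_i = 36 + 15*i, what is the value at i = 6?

S_6 = 36 + 15*6 = 36 + 90 = 126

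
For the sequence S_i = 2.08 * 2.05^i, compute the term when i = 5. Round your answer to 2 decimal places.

S_5 = 2.08 * 2.05^5 ≈ 2.08 * 36.2051 ≈ 75.31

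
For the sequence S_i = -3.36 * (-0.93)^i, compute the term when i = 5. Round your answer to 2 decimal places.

S_5 = -3.36 * (-0.93)^5 ≈ -3.36 * -0.6957 ≈ 2.34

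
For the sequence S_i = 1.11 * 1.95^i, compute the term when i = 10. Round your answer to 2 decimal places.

S_10 = 1.11 * 1.95^10 ≈ 1.11 * 794.9615 ≈ 882.41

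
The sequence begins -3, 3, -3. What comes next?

Ratios: 3 / -3 = -1.0
This is a geometric sequence with common ratio r = -1.
Next term = -3 * -1 = 3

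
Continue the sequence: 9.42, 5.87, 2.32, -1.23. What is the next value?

Differences: 5.87 - 9.42 = -3.55
This is an arithmetic sequence with common difference d = -3.55.
Next term = -1.23 + -3.55 = -4.78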